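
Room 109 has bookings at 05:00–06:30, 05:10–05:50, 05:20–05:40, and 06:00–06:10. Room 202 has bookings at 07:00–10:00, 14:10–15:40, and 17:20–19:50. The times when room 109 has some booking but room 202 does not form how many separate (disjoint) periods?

A, merged: 05:00–06:30.
A \ B = 05:00–06:30.
That is 1 disjoint piece.

1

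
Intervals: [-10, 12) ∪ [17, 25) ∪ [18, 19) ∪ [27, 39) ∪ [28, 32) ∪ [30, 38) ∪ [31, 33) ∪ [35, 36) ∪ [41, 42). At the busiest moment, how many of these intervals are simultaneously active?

4

Sweep endpoints in order; track running count of active intervals.
Peak of 4 reached at 31.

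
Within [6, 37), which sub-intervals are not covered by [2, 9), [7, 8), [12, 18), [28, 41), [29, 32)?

[9, 12) ∪ [18, 28)

Covered (merged): [2, 9), [12, 18), [28, 41).
Complement within [6, 37): [9, 12), [18, 28).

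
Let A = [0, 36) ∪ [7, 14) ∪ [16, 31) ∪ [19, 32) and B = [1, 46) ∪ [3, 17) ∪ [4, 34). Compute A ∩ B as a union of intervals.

Merge the first list: [0, 36).
Merge the second list: [1, 46).
[0, 36) overlaps B on [1, 36).

[1, 36)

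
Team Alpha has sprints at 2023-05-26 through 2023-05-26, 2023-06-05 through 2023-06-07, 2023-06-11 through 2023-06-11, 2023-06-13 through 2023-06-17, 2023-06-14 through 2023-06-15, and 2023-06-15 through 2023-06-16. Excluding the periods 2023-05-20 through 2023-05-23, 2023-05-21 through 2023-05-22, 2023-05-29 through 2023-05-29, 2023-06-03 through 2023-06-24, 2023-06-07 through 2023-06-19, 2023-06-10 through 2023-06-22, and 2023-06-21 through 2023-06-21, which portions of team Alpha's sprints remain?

2023-05-26 through 2023-05-26

A, merged: 2023-05-26 through 2023-05-26, 2023-06-05 through 2023-06-07, 2023-06-11 through 2023-06-11, 2023-06-13 through 2023-06-17.
B, merged: 2023-05-20 through 2023-05-23, 2023-05-29 through 2023-05-29, 2023-06-03 through 2023-06-24.
2023-05-26 through 2023-05-26: no B overlap → unchanged.
2023-06-05 through 2023-06-07: fully covered by B → removed.
2023-06-11 through 2023-06-11: fully covered by B → removed.
2023-06-13 through 2023-06-17: fully covered by B → removed.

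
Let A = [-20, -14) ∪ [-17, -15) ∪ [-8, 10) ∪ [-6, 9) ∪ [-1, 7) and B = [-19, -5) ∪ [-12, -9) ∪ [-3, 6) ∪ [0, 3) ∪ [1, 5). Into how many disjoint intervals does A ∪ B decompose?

First set merges to [-20, -14), [-8, 10).
Second set merges to [-19, -5), [-3, 6).
A ∪ B = [-20, 10).
That is 1 disjoint piece.

1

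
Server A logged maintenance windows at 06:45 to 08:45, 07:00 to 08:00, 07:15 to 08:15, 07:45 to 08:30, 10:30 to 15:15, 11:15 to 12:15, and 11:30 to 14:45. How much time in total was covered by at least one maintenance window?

Merged: 06:45-08:45, 10:30-15:15.
Lengths: 2 h + 4 h 45 min = 6 h 45 min.

6 h 45 min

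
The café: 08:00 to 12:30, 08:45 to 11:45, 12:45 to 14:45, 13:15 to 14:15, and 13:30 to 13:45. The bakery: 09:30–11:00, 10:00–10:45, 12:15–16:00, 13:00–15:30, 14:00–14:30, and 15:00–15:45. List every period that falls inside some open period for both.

09:30-11:00, 12:15-12:30, 12:45-14:45

Merge the first list: 08:00-12:30, 12:45-14:45.
Merge the second list: 09:30-11:00, 12:15-16:00.
08:00-12:30 overlaps B on 09:30-11:00, 12:15-12:30.
12:45-14:45 overlaps B on 12:45-14:45.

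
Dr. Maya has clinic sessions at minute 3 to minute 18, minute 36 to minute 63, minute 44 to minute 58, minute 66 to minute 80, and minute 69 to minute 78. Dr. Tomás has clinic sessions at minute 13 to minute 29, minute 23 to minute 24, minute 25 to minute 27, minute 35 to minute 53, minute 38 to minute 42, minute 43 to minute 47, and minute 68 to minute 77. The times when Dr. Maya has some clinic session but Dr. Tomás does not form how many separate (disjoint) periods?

A, merged: minute 3 to minute 18, minute 36 to minute 63, minute 66 to minute 80.
B, merged: minute 13 to minute 29, minute 35 to minute 53, minute 68 to minute 77.
A \ B = minute 3 to minute 13, minute 53 to minute 63, minute 66 to minute 68, minute 77 to minute 80.
That is 4 disjoint pieces.

4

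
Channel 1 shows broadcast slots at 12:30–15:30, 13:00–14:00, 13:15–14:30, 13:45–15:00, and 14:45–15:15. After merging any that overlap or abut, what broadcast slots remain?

12:30-15:30

13:00-14:00 overlaps/touches 12:30-15:30 → extend to 12:30-15:30.
13:15-14:30 overlaps/touches 12:30-15:30 → extend to 12:30-15:30.
13:45-15:00 overlaps/touches 12:30-15:30 → extend to 12:30-15:30.
14:45-15:15 overlaps/touches 12:30-15:30 → extend to 12:30-15:30.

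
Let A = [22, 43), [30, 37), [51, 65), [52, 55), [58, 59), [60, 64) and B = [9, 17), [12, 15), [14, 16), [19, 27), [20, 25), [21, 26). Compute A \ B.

[27, 43) ∪ [51, 65)

First set merges to [22, 43), [51, 65).
Second set merges to [9, 17), [19, 27).
[22, 43) with B removed leaves [27, 43).
[51, 65) is untouched.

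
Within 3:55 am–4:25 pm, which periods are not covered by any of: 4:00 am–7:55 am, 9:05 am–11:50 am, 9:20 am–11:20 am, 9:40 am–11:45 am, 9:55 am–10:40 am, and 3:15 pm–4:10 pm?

Covered (merged): 4:00 am–7:55 am, 9:05 am–11:50 am, 3:15 pm–4:10 pm.
Gaps within 3:55 am–4:25 pm: 3:55 am–4:00 am, 7:55 am–9:05 am, 11:50 am–3:15 pm, 4:10 pm–4:25 pm.

3:55 am–4:00 am, 7:55 am–9:05 am, 11:50 am–3:15 pm, 4:10 pm–4:25 pm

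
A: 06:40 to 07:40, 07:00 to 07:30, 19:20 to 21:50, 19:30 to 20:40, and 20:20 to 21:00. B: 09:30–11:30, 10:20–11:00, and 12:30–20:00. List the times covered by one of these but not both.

06:40–07:40, 09:30–11:30, 12:30–19:20, 20:00–21:50

First set merges to 06:40–07:40, 19:20–21:50.
Second set merges to 09:30–11:30, 12:30–20:00.
A but not B: 06:40–07:40, 20:00–21:50.
B but not A: 09:30–11:30, 12:30–19:20.
Combining gives A △ B.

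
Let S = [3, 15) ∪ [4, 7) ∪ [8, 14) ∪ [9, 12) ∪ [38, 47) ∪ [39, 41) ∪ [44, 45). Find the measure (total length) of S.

21

Merged: [3, 15), [38, 47).
Lengths: 12 + 9 = 21.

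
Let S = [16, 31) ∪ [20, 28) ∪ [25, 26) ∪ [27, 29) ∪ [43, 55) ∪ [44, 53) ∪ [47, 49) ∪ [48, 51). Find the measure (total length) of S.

Merged: [16, 31), [43, 55).
Lengths: 15 + 12 = 27.

27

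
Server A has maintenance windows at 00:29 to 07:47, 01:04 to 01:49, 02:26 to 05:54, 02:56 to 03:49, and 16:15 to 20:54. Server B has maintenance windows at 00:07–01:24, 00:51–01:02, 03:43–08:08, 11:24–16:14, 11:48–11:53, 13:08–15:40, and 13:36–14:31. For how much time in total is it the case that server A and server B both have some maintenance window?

First set merges to 00:29-07:47, 16:15-20:54.
Second set merges to 00:07-01:24, 03:43-08:08, 11:24-16:14.
A ∩ B = 00:29-01:24, 03:43-07:47.
Total: 55 min + 4 h 4 min = 4 h 59 min.

4 h 59 min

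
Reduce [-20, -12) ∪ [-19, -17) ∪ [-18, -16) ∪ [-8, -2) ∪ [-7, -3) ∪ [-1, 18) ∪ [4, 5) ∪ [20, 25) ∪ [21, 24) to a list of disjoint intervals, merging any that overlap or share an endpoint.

[-20, -12) ∪ [-8, -2) ∪ [-1, 18) ∪ [20, 25)

[-19, -17) overlaps/touches [-20, -12) → extend to [-20, -12).
[-18, -16) overlaps/touches [-20, -12) → extend to [-20, -12).
[-8, -2) is disjoint → start new block.
[-7, -3) overlaps/touches [-8, -2) → extend to [-8, -2).
[-1, 18) is disjoint → start new block.
[4, 5) overlaps/touches [-1, 18) → extend to [-1, 18).
[20, 25) is disjoint → start new block.
[21, 24) overlaps/touches [20, 25) → extend to [20, 25).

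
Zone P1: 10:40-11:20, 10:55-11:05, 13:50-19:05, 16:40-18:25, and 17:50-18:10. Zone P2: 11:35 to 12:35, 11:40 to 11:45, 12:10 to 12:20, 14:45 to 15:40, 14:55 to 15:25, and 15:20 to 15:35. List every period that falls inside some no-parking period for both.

14:45-15:40

First set merges to 10:40-11:20, 13:50-19:05.
Second set merges to 11:35-12:35, 14:45-15:40.
10:40-11:20 meets no B interval.
13:50-19:05 ∩ B → 14:45-15:40.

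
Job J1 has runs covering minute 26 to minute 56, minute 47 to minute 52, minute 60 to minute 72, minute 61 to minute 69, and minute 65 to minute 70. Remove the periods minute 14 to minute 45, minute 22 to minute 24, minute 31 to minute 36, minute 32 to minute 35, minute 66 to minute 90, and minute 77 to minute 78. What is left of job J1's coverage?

minute 45 to minute 56, minute 60 to minute 66

A, merged: minute 26 to minute 56, minute 60 to minute 72.
B, merged: minute 14 to minute 45, minute 66 to minute 90.
minute 26 to minute 56 with B removed leaves minute 45 to minute 56.
minute 60 to minute 72 with B removed leaves minute 60 to minute 66.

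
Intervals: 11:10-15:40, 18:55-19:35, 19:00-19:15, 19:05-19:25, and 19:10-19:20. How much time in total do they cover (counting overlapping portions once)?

5 h 10 min

Merged: 11:10-15:40, 18:55-19:35.
Lengths: 4 h 30 min + 40 min = 5 h 10 min.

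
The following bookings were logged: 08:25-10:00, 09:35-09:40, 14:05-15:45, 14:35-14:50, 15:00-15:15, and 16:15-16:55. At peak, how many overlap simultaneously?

Walk the sorted start/end points keeping a running depth.
The depth first hits 2 at 09:35.

2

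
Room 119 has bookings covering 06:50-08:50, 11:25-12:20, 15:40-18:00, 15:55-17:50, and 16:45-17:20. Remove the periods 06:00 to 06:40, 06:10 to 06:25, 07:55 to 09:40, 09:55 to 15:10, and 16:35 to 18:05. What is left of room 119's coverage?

A, merged: 06:50–08:50, 11:25–12:20, 15:40–18:00.
B, merged: 06:00–06:40, 07:55–09:40, 09:55–15:10, 16:35–18:05.
06:50–08:50 minus B → 06:50–07:55.
11:25–12:20: fully covered by B → removed.
15:40–18:00 minus B → 15:40–16:35.

06:50–07:55, 15:40–16:35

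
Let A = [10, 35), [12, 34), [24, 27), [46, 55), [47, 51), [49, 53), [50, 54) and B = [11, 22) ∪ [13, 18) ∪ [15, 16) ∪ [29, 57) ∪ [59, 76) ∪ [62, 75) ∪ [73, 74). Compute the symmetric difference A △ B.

[10, 11) ∪ [22, 29) ∪ [35, 46) ∪ [55, 57) ∪ [59, 76)

A, merged: [10, 35), [46, 55).
B, merged: [11, 22), [29, 57), [59, 76).
Only in the first: [10, 11), [22, 29).
Only in the second: [35, 46), [55, 57), [59, 76).
Together these are the periods covered by exactly one.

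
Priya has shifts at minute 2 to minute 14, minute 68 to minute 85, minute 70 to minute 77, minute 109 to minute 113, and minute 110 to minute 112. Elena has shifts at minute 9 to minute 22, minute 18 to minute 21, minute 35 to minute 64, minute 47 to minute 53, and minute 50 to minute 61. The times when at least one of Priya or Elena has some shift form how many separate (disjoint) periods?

4

Merge the first list: minute 2 to minute 14, minute 68 to minute 85, minute 109 to minute 113.
Merge the second list: minute 9 to minute 22, minute 35 to minute 64.
A ∪ B = minute 2 to minute 22, minute 35 to minute 64, minute 68 to minute 85, minute 109 to minute 113.
That is 4 disjoint pieces.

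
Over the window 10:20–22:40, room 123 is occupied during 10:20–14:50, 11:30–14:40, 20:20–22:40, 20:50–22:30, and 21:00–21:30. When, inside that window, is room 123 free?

14:50-20:20

The merged coverage is 10:20-14:50, 20:20-22:40.
Uncovered inside 10:20-22:40: 14:50-20:20.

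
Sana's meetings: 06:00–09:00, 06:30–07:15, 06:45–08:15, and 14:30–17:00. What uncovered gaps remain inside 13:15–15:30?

After merging, the occupied span is 06:00-09:00, 14:30-17:00.
Gaps within 13:15-15:30: 13:15-14:30.

13:15-14:30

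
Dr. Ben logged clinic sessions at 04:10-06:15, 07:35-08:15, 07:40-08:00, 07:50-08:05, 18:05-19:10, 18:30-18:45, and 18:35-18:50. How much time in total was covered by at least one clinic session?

3 h 50 min

Merged: 04:10–06:15, 07:35–08:15, 18:05–19:10.
Lengths: 2 h 5 min + 40 min + 1 h 5 min = 3 h 50 min.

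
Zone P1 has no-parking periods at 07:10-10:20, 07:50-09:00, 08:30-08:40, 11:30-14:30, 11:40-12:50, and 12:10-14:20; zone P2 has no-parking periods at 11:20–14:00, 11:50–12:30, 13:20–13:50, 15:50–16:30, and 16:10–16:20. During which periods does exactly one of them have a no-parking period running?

07:10–10:20, 11:20–11:30, 14:00–14:30, 15:50–16:30

A, merged: 07:10–10:20, 11:30–14:30.
B, merged: 11:20–14:00, 15:50–16:30.
A but not B: 07:10–10:20, 14:00–14:30.
B but not A: 11:20–11:30, 15:50–16:30.
Combining gives A △ B.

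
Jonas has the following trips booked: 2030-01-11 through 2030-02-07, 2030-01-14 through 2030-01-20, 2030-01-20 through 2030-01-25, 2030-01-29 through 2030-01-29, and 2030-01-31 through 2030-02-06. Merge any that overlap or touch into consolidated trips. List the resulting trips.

2030-01-11 through 2030-02-07

2030-01-14 through 2030-01-20 overlaps/touches 2030-01-11 through 2030-02-07 → extend to 2030-01-11 through 2030-02-07.
2030-01-20 through 2030-01-25 overlaps/touches 2030-01-11 through 2030-02-07 → extend to 2030-01-11 through 2030-02-07.
2030-01-29 through 2030-01-29 overlaps/touches 2030-01-11 through 2030-02-07 → extend to 2030-01-11 through 2030-02-07.
2030-01-31 through 2030-02-06 overlaps/touches 2030-01-11 through 2030-02-07 → extend to 2030-01-11 through 2030-02-07.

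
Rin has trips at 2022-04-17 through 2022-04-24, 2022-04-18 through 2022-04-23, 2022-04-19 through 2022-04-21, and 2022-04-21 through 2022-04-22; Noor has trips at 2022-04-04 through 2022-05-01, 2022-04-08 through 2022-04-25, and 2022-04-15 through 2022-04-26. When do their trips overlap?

2022-04-17 through 2022-04-24

Merge the first list: 2022-04-17 through 2022-04-24.
Merge the second list: 2022-04-04 through 2022-05-01.
2022-04-17 through 2022-04-24 ∩ B → 2022-04-17 through 2022-04-24.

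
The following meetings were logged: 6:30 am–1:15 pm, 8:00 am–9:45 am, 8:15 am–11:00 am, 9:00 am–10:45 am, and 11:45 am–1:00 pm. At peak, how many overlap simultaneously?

At 9:00 am, 4 of the intervals are simultaneously active.
No point has more.

4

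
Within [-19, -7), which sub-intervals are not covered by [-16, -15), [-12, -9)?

[-19, -16) ∪ [-15, -12) ∪ [-9, -7)

After merging, the occupied span is [-16, -15), [-12, -9).
Complement within [-19, -7): [-19, -16), [-15, -12), [-9, -7).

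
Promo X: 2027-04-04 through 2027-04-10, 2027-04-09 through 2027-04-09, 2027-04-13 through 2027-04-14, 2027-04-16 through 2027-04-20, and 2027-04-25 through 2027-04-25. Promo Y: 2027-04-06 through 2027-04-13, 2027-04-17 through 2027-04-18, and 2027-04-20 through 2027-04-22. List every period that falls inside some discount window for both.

A, merged: 2027-04-04 through 2027-04-10, 2027-04-13 through 2027-04-14, 2027-04-16 through 2027-04-20, 2027-04-25 through 2027-04-25.
2027-04-04 through 2027-04-10 ∩ B → 2027-04-06 through 2027-04-10.
2027-04-13 through 2027-04-14 ∩ B → 2027-04-13 through 2027-04-13.
2027-04-16 through 2027-04-20 ∩ B → 2027-04-17 through 2027-04-18, 2027-04-20 through 2027-04-20.
2027-04-25 through 2027-04-25 meets no B interval.

2027-04-06 through 2027-04-10, 2027-04-13 through 2027-04-13, 2027-04-17 through 2027-04-18, 2027-04-20 through 2027-04-20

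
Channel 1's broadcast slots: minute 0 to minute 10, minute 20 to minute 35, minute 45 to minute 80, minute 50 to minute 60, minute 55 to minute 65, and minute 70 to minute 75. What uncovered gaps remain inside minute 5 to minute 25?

After merging, the occupied span is minute 0 to minute 10, minute 20 to minute 35, minute 45 to minute 80.
Uncovered inside minute 5 to minute 25: minute 10 to minute 20.

minute 10 to minute 20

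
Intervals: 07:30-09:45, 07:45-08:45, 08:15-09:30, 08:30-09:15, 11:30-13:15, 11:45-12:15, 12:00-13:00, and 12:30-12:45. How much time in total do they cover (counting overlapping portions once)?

4 h

Merged: 07:30-09:45, 11:30-13:15.
Lengths: 2 h 15 min + 1 h 45 min = 4 h.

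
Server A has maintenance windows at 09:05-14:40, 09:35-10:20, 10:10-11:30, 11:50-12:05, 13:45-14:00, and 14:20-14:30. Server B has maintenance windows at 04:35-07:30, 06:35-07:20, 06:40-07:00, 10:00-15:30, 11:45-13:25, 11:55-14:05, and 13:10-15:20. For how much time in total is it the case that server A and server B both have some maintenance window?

A, merged: 09:05-14:40.
B, merged: 04:35-07:30, 10:00-15:30.
A ∩ B = 10:00-14:40.
Total: 4 h 40 min.

4 h 40 min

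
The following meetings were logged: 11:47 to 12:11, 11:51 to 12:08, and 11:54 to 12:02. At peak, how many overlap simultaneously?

3

At 11:54, 3 of the intervals are simultaneously active.
No point has more.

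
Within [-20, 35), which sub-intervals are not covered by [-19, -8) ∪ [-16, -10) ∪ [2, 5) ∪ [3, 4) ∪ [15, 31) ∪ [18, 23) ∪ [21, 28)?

After merging, the occupied span is [-19, -8), [2, 5), [15, 31).
Gaps within [-20, 35): [-20, -19), [-8, 2), [5, 15), [31, 35).

[-20, -19) ∪ [-8, 2) ∪ [5, 15) ∪ [31, 35)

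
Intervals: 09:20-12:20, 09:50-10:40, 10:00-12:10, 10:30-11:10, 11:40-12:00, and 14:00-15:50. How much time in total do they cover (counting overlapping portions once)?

4 h 50 min

Merged: 09:20–12:20, 14:00–15:50.
Lengths: 3 h + 1 h 50 min = 4 h 50 min.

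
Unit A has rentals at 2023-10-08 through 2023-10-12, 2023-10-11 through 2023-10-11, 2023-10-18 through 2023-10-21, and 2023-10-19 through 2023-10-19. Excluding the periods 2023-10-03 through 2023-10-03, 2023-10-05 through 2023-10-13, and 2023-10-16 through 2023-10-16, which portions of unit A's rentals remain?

First set merges to 2023-10-08 through 2023-10-12, 2023-10-18 through 2023-10-21.
2023-10-08 through 2023-10-12: fully covered by B → removed.
2023-10-18 through 2023-10-21: no B overlap → unchanged.

2023-10-18 through 2023-10-21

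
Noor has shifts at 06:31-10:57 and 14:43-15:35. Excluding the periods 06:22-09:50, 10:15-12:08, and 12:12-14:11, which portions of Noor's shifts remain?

06:31-10:57 minus B → 09:50-10:15.
14:43-15:35: no B overlap → unchanged.

09:50-10:15, 14:43-15:35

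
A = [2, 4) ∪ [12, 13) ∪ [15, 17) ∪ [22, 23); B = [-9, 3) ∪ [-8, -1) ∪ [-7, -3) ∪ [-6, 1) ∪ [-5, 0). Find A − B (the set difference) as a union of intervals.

[3, 4) ∪ [12, 13) ∪ [15, 17) ∪ [22, 23)

B, merged: [-9, 3).
[2, 4) minus B → [3, 4).
[12, 13): no B overlap → unchanged.
[15, 17): no B overlap → unchanged.
[22, 23): no B overlap → unchanged.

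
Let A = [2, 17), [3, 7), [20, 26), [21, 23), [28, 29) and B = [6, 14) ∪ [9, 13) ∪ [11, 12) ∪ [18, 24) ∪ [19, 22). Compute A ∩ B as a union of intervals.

Merge the first list: [2, 17), [20, 26), [28, 29).
Merge the second list: [6, 14), [18, 24).
[2, 17) meets the second set on [6, 14).
[20, 26) meets the second set on [20, 24).
[28, 29): no overlap with the second set.

[6, 14) ∪ [20, 24)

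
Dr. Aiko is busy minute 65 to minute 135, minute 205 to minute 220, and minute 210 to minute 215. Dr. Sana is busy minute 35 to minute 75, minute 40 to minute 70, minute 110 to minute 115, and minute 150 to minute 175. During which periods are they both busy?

minute 65 to minute 75, minute 110 to minute 115

A, merged: minute 65 to minute 135, minute 205 to minute 220.
B, merged: minute 35 to minute 75, minute 110 to minute 115, minute 150 to minute 175.
minute 65 to minute 135 ∩ B → minute 65 to minute 75, minute 110 to minute 115.
minute 205 to minute 220 meets no B interval.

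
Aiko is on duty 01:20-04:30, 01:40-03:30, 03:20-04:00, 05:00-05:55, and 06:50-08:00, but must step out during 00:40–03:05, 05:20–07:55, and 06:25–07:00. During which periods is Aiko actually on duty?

First set merges to 01:20-04:30, 05:00-05:55, 06:50-08:00.
Second set merges to 00:40-03:05, 05:20-07:55.
01:20-04:30 \ B = 03:05-04:30.
05:00-05:55 \ B = 05:00-05:20.
06:50-08:00 \ B = 07:55-08:00.

03:05-04:30, 05:00-05:20, 07:55-08:00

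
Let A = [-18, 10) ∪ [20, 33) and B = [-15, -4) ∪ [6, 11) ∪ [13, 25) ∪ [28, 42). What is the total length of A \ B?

A \ B = [-18, -15), [-4, 6), [25, 28).
Total: 3 + 10 + 3 = 16.

16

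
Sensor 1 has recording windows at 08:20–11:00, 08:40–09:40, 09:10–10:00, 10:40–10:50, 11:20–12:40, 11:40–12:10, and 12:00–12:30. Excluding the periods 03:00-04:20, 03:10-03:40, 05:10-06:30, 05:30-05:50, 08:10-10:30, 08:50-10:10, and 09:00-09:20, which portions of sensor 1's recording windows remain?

10:30-11:00, 11:20-12:40

First set merges to 08:20-11:00, 11:20-12:40.
Second set merges to 03:00-04:20, 05:10-06:30, 08:10-10:30.
08:20-11:00 minus B → 10:30-11:00.
11:20-12:40: no B overlap → unchanged.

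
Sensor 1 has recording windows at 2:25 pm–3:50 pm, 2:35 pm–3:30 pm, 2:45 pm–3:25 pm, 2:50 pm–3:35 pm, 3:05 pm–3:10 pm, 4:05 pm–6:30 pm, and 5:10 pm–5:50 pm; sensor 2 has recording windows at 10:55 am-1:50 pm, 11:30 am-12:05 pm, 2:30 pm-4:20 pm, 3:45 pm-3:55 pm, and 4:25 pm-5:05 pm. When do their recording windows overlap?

A, merged: 2:25 pm–3:50 pm, 4:05 pm–6:30 pm.
B, merged: 10:55 am–1:50 pm, 2:30 pm–4:20 pm, 4:25 pm–5:05 pm.
2:25 pm–3:50 pm meets the second set on 2:30 pm–3:50 pm.
4:05 pm–6:30 pm meets the second set on 4:05 pm–4:20 pm, 4:25 pm–5:05 pm.

2:30 pm–3:50 pm, 4:05 pm–4:20 pm, 4:25 pm–5:05 pm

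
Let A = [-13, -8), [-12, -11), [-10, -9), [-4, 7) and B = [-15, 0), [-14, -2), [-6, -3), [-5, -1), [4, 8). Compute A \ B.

[0, 4)

First set merges to [-13, -8), [-4, 7).
Second set merges to [-15, 0), [4, 8).
[-13, -8): entirely removed.
[-4, 7) \ B = [0, 4).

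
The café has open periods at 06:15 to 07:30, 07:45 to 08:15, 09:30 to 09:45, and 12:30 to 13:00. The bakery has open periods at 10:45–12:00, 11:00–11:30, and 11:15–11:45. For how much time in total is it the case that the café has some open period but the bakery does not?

2 h 30 min

Merge the second list: 10:45–12:00.
A \ B = 06:15–07:30, 07:45–08:15, 09:30–09:45, 12:30–13:00.
Total: 1 h 15 min + 30 min + 15 min + 30 min = 2 h 30 min.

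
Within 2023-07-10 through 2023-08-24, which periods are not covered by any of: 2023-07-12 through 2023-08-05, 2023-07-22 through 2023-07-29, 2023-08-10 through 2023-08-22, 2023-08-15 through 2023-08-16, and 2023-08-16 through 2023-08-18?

After merging, the occupied span is 2023-07-12 through 2023-08-05, 2023-08-10 through 2023-08-22.
Uncovered inside 2023-07-10 through 2023-08-24: 2023-07-10 through 2023-07-11, 2023-08-06 through 2023-08-09, 2023-08-23 through 2023-08-24.

2023-07-10 through 2023-07-11, 2023-08-06 through 2023-08-09, 2023-08-23 through 2023-08-24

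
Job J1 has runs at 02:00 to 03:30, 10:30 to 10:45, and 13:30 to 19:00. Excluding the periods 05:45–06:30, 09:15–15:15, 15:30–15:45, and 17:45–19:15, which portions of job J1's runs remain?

02:00-03:30, 15:15-15:30, 15:45-17:45

02:00-03:30 is untouched.
10:30-10:45 lies entirely inside B → drops out.
13:30-19:00 with B removed leaves 15:15-15:30, 15:45-17:45.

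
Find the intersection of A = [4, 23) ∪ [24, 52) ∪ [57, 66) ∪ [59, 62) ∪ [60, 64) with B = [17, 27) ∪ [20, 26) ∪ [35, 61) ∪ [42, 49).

[17, 23) ∪ [24, 27) ∪ [35, 52) ∪ [57, 61)

Merge the first list: [4, 23), [24, 52), [57, 66).
Merge the second list: [17, 27), [35, 61).
[4, 23) overlaps B on [17, 23).
[24, 52) overlaps B on [24, 27), [35, 52).
[57, 66) overlaps B on [57, 61).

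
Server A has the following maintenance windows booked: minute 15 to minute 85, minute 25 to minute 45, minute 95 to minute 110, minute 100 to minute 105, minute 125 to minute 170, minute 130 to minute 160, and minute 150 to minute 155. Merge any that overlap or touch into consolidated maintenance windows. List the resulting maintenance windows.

minute 25 to minute 45 overlaps/touches minute 15 to minute 85 → extend to minute 15 to minute 85.
minute 95 to minute 110 is disjoint → start new block.
minute 100 to minute 105 overlaps/touches minute 95 to minute 110 → extend to minute 95 to minute 110.
minute 125 to minute 170 is disjoint → start new block.
minute 130 to minute 160 overlaps/touches minute 125 to minute 170 → extend to minute 125 to minute 170.
minute 150 to minute 155 overlaps/touches minute 125 to minute 170 → extend to minute 125 to minute 170.

minute 15 to minute 85, minute 95 to minute 110, minute 125 to minute 170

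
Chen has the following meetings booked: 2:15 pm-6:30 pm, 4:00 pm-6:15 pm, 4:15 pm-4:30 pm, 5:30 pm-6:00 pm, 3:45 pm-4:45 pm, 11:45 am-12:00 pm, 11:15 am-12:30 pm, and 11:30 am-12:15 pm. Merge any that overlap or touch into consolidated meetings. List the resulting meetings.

11:15 am–12:30 pm, 2:15 pm–6:30 pm

Sort by start: 11:15 am–12:30 pm, 11:30 am–12:15 pm, 11:45 am–12:00 pm, 2:15 pm–6:30 pm, 3:45 pm–4:45 pm, 4:00 pm–6:15 pm, 4:15 pm–4:30 pm, 5:30 pm–6:00 pm.
11:30 am–12:15 pm overlaps/touches 11:15 am–12:30 pm → extend to 11:15 am–12:30 pm.
11:45 am–12:00 pm overlaps/touches 11:15 am–12:30 pm → extend to 11:15 am–12:30 pm.
2:15 pm–6:30 pm is disjoint → start new block.
3:45 pm–4:45 pm overlaps/touches 2:15 pm–6:30 pm → extend to 2:15 pm–6:30 pm.
4:00 pm–6:15 pm overlaps/touches 2:15 pm–6:30 pm → extend to 2:15 pm–6:30 pm.
4:15 pm–4:30 pm overlaps/touches 2:15 pm–6:30 pm → extend to 2:15 pm–6:30 pm.
5:30 pm–6:00 pm overlaps/touches 2:15 pm–6:30 pm → extend to 2:15 pm–6:30 pm.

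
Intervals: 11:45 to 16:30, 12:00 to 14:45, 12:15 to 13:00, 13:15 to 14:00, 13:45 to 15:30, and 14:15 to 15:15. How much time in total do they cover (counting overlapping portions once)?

Merged: 11:45-16:30.
Length: 4 h 45 min.

4 h 45 min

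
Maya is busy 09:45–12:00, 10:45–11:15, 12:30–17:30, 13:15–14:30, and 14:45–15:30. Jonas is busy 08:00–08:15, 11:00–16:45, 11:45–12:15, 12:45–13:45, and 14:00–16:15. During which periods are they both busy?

First set merges to 09:45-12:00, 12:30-17:30.
Second set merges to 08:00-08:15, 11:00-16:45.
09:45-12:00 overlaps B on 11:00-12:00.
12:30-17:30 overlaps B on 12:30-16:45.

11:00-12:00, 12:30-16:45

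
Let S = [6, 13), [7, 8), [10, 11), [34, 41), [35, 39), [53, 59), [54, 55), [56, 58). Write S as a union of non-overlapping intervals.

[7, 8) overlaps/touches [6, 13) → extend to [6, 13).
[10, 11) overlaps/touches [6, 13) → extend to [6, 13).
[34, 41) is disjoint → start new block.
[35, 39) overlaps/touches [34, 41) → extend to [34, 41).
[53, 59) is disjoint → start new block.
[54, 55) overlaps/touches [53, 59) → extend to [53, 59).
[56, 58) overlaps/touches [53, 59) → extend to [53, 59).

[6, 13) ∪ [34, 41) ∪ [53, 59)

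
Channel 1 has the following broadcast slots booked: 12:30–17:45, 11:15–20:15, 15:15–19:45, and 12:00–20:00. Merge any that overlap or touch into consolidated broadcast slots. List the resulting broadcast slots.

Sort by start: 11:15–20:15, 12:00–20:00, 12:30–17:45, 15:15–19:45.
12:00–20:00 overlaps/touches 11:15–20:15 → extend to 11:15–20:15.
12:30–17:45 overlaps/touches 11:15–20:15 → extend to 11:15–20:15.
15:15–19:45 overlaps/touches 11:15–20:15 → extend to 11:15–20:15.

11:15–20:15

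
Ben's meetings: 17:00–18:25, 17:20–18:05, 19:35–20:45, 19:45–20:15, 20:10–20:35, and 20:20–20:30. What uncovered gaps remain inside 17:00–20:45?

After merging, the occupied span is 17:00-18:25, 19:35-20:45.
Complement within 17:00-20:45: 18:25-19:35.

18:25-19:35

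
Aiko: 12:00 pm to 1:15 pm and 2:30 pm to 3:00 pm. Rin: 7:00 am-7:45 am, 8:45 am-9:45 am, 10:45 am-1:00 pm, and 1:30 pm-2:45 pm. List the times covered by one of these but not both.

7:00 am-7:45 am, 8:45 am-9:45 am, 10:45 am-12:00 pm, 1:00 pm-1:15 pm, 1:30 pm-2:30 pm, 2:45 pm-3:00 pm

A \ B = 1:00 pm-1:15 pm, 2:45 pm-3:00 pm.
B \ A = 7:00 am-7:45 am, 8:45 am-9:45 am, 10:45 am-12:00 pm, 1:30 pm-2:30 pm.
Union of the two gives the symmetric difference.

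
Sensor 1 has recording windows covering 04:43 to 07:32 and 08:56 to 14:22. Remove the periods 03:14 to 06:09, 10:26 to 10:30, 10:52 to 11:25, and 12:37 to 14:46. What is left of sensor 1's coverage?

06:09–07:32, 08:56–10:26, 10:30–10:52, 11:25–12:37

04:43–07:32 minus B → 06:09–07:32.
08:56–14:22 minus B → 08:56–10:26, 10:30–10:52, 11:25–12:37.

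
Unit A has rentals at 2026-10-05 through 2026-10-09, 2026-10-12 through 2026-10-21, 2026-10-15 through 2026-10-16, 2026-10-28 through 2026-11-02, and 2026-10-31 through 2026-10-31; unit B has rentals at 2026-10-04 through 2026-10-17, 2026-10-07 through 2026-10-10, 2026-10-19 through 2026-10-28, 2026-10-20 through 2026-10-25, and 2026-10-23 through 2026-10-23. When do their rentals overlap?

2026-10-05 through 2026-10-09, 2026-10-12 through 2026-10-17, 2026-10-19 through 2026-10-21, 2026-10-28 through 2026-10-28

First set merges to 2026-10-05 through 2026-10-09, 2026-10-12 through 2026-10-21, 2026-10-28 through 2026-11-02.
Second set merges to 2026-10-04 through 2026-10-17, 2026-10-19 through 2026-10-28.
2026-10-05 through 2026-10-09 overlaps B on 2026-10-05 through 2026-10-09.
2026-10-12 through 2026-10-21 overlaps B on 2026-10-12 through 2026-10-17, 2026-10-19 through 2026-10-21.
2026-10-28 through 2026-11-02 overlaps B on 2026-10-28 through 2026-10-28.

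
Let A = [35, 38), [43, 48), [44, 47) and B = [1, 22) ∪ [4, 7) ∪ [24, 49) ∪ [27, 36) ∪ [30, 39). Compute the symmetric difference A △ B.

[1, 22) ∪ [24, 35) ∪ [38, 43) ∪ [48, 49)

A, merged: [35, 38), [43, 48).
B, merged: [1, 22), [24, 49).
A but not B: none.
B but not A: [1, 22), [24, 35), [38, 43), [48, 49).
Combining gives A △ B.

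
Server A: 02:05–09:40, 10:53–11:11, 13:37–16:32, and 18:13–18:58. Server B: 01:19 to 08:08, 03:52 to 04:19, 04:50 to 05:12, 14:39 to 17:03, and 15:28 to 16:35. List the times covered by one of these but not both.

Second set merges to 01:19–08:08, 14:39–17:03.
A but not B: 08:08–09:40, 10:53–11:11, 13:37–14:39, 18:13–18:58.
B but not A: 01:19–02:05, 16:32–17:03.
Combining gives A △ B.

01:19–02:05, 08:08–09:40, 10:53–11:11, 13:37–14:39, 16:32–17:03, 18:13–18:58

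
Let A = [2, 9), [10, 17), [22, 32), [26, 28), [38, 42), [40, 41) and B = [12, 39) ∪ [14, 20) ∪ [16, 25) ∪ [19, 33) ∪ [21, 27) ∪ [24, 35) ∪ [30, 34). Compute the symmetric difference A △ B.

[2, 9) ∪ [10, 12) ∪ [17, 22) ∪ [32, 38) ∪ [39, 42)

A, merged: [2, 9), [10, 17), [22, 32), [38, 42).
B, merged: [12, 39).
A \ B = [2, 9), [10, 12), [39, 42).
B \ A = [17, 22), [32, 38).
Union of the two gives the symmetric difference.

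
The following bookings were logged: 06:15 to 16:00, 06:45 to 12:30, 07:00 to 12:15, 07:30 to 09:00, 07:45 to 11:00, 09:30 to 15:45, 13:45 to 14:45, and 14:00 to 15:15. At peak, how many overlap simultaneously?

Sweep endpoints in order; track running count of active intervals.
Peak of 5 reached at 07:45.

5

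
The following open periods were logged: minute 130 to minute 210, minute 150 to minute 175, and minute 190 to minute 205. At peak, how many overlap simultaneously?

2

Walk the sorted start/end points keeping a running depth.
The depth first hits 2 at minute 150.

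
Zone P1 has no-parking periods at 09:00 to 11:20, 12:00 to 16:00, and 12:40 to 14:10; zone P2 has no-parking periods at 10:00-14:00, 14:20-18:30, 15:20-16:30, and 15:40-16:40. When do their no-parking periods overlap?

10:00–11:20, 12:00–14:00, 14:20–16:00

First set merges to 09:00–11:20, 12:00–16:00.
Second set merges to 10:00–14:00, 14:20–18:30.
09:00–11:20 meets the second set on 10:00–11:20.
12:00–16:00 meets the second set on 12:00–14:00, 14:20–16:00.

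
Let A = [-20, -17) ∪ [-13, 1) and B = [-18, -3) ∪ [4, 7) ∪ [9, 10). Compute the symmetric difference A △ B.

[-20, -18) ∪ [-17, -13) ∪ [-3, 1) ∪ [4, 7) ∪ [9, 10)

A \ B = [-20, -18), [-3, 1).
B \ A = [-17, -13), [4, 7), [9, 10).
Union of the two gives the symmetric difference.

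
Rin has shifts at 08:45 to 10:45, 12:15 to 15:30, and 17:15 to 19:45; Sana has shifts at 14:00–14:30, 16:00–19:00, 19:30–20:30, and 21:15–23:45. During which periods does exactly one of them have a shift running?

08:45-10:45, 12:15-14:00, 14:30-15:30, 16:00-17:15, 19:00-19:30, 19:45-20:30, 21:15-23:45

A but not B: 08:45-10:45, 12:15-14:00, 14:30-15:30, 19:00-19:30.
B but not A: 16:00-17:15, 19:45-20:30, 21:15-23:45.
Combining gives A △ B.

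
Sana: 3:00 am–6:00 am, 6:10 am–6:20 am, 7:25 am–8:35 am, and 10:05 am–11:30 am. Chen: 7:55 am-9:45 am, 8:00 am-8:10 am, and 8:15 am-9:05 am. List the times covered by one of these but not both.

Second set merges to 7:55 am–9:45 am.
Only in the first: 3:00 am–6:00 am, 6:10 am–6:20 am, 7:25 am–7:55 am, 10:05 am–11:30 am.
Only in the second: 8:35 am–9:45 am.
Together these are the periods covered by exactly one.

3:00 am–6:00 am, 6:10 am–6:20 am, 7:25 am–7:55 am, 8:35 am–9:45 am, 10:05 am–11:30 am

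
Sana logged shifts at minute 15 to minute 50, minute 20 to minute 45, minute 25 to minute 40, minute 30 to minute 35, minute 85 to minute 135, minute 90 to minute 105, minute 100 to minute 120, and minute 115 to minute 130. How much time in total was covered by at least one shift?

85 minutes

Merged: minute 15 to minute 50, minute 85 to minute 135.
Lengths: 35 minutes + 50 minutes = 85 minutes.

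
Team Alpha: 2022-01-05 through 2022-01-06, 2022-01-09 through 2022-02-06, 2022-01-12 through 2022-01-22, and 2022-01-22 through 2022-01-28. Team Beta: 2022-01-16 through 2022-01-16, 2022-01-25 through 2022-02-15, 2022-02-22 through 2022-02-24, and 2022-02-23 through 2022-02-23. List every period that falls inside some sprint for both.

Merge the first list: 2022-01-05 through 2022-01-06, 2022-01-09 through 2022-02-06.
Merge the second list: 2022-01-16 through 2022-01-16, 2022-01-25 through 2022-02-15, 2022-02-22 through 2022-02-24.
2022-01-05 through 2022-01-06 falls entirely outside B.
2022-01-09 through 2022-02-06 overlaps B on 2022-01-16 through 2022-01-16, 2022-01-25 through 2022-02-06.

2022-01-16 through 2022-01-16, 2022-01-25 through 2022-02-06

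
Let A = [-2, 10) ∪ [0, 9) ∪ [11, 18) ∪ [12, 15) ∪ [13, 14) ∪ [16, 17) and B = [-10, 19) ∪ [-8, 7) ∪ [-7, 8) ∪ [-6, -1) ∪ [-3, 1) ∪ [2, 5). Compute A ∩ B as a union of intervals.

Merge the first list: [-2, 10), [11, 18).
Merge the second list: [-10, 19).
[-2, 10) ∩ B → [-2, 10).
[11, 18) ∩ B → [11, 18).

[-2, 10) ∪ [11, 18)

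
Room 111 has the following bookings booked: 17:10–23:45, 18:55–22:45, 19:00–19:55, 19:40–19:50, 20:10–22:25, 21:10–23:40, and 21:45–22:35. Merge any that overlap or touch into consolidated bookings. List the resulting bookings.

18:55–22:45 overlaps/touches 17:10–23:45 → extend to 17:10–23:45.
19:00–19:55 overlaps/touches 17:10–23:45 → extend to 17:10–23:45.
19:40–19:50 overlaps/touches 17:10–23:45 → extend to 17:10–23:45.
20:10–22:25 overlaps/touches 17:10–23:45 → extend to 17:10–23:45.
21:10–23:40 overlaps/touches 17:10–23:45 → extend to 17:10–23:45.
21:45–22:35 overlaps/touches 17:10–23:45 → extend to 17:10–23:45.

17:10–23:45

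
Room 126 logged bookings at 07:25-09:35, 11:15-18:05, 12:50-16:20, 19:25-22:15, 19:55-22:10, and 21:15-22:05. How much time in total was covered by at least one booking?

Merged: 07:25–09:35, 11:15–18:05, 19:25–22:15.
Lengths: 2 h 10 min + 6 h 50 min + 2 h 50 min = 11 h 50 min.

11 h 50 min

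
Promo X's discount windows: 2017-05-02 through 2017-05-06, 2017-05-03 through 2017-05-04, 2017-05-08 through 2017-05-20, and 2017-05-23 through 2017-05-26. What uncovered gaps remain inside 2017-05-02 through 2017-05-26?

2017-05-07 through 2017-05-07, 2017-05-21 through 2017-05-22

Covered (merged): 2017-05-02 through 2017-05-06, 2017-05-08 through 2017-05-20, 2017-05-23 through 2017-05-26.
Gaps within 2017-05-02 through 2017-05-26: 2017-05-07 through 2017-05-07, 2017-05-21 through 2017-05-22.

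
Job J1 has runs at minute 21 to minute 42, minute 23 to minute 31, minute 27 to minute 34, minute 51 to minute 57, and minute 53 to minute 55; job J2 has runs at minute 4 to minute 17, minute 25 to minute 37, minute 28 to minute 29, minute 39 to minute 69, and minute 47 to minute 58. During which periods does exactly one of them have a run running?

minute 4 to minute 17, minute 21 to minute 25, minute 37 to minute 39, minute 42 to minute 51, minute 57 to minute 69

A, merged: minute 21 to minute 42, minute 51 to minute 57.
B, merged: minute 4 to minute 17, minute 25 to minute 37, minute 39 to minute 69.
Only in the first: minute 21 to minute 25, minute 37 to minute 39.
Only in the second: minute 4 to minute 17, minute 42 to minute 51, minute 57 to minute 69.
Together these are the periods covered by exactly one.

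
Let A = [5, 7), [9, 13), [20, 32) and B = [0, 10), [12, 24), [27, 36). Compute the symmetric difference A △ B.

[0, 5) ∪ [7, 9) ∪ [10, 12) ∪ [13, 20) ∪ [24, 27) ∪ [32, 36)

A but not B: [10, 12), [24, 27).
B but not A: [0, 5), [7, 9), [13, 20), [32, 36).
Combining gives A △ B.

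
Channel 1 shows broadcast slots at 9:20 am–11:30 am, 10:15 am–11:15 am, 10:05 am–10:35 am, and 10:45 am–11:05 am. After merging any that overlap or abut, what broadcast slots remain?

Sort by start: 9:20 am-11:30 am, 10:05 am-10:35 am, 10:15 am-11:15 am, 10:45 am-11:05 am.
10:05 am-10:35 am overlaps/touches 9:20 am-11:30 am → extend to 9:20 am-11:30 am.
10:15 am-11:15 am overlaps/touches 9:20 am-11:30 am → extend to 9:20 am-11:30 am.
10:45 am-11:05 am overlaps/touches 9:20 am-11:30 am → extend to 9:20 am-11:30 am.

9:20 am-11:30 am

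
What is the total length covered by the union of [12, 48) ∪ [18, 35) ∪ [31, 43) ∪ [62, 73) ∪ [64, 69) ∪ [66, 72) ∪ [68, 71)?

47

Merged: [12, 48), [62, 73).
Lengths: 36 + 11 = 47.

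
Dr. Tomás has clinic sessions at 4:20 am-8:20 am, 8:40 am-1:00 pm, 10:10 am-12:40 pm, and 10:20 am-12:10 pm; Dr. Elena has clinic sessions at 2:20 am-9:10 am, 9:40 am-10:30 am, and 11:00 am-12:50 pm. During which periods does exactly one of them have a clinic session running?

A, merged: 4:20 am–8:20 am, 8:40 am–1:00 pm.
A but not B: 9:10 am–9:40 am, 10:30 am–11:00 am, 12:50 pm–1:00 pm.
B but not A: 2:20 am–4:20 am, 8:20 am–8:40 am.
Combining gives A △ B.

2:20 am–4:20 am, 8:20 am–8:40 am, 9:10 am–9:40 am, 10:30 am–11:00 am, 12:50 pm–1:00 pm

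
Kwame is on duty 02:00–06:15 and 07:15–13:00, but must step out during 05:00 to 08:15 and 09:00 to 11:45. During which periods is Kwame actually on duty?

02:00–06:15 with B removed leaves 02:00–05:00.
07:15–13:00 with B removed leaves 08:15–09:00, 11:45–13:00.

02:00–05:00, 08:15–09:00, 11:45–13:00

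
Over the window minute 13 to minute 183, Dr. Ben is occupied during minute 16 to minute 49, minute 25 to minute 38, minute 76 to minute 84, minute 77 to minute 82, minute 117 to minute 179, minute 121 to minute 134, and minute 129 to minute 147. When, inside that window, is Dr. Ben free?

minute 13 to minute 16, minute 49 to minute 76, minute 84 to minute 117, minute 179 to minute 183

After merging, the occupied span is minute 16 to minute 49, minute 76 to minute 84, minute 117 to minute 179.
Complement within minute 13 to minute 183: minute 13 to minute 16, minute 49 to minute 76, minute 84 to minute 117, minute 179 to minute 183.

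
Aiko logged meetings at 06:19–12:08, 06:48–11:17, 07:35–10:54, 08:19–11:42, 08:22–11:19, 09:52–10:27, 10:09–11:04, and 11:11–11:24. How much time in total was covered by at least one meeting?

5 h 49 min

Merged: 06:19-12:08.
Length: 5 h 49 min.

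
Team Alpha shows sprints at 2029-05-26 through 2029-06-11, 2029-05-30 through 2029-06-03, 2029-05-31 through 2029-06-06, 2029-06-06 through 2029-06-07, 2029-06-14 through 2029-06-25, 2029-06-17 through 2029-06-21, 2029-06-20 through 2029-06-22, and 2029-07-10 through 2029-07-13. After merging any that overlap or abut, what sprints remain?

2029-05-26 through 2029-06-11, 2029-06-14 through 2029-06-25, 2029-07-10 through 2029-07-13

2029-05-30 through 2029-06-03 overlaps/touches 2029-05-26 through 2029-06-11 → extend to 2029-05-26 through 2029-06-11.
2029-05-31 through 2029-06-06 overlaps/touches 2029-05-26 through 2029-06-11 → extend to 2029-05-26 through 2029-06-11.
2029-06-06 through 2029-06-07 overlaps/touches 2029-05-26 through 2029-06-11 → extend to 2029-05-26 through 2029-06-11.
2029-06-14 through 2029-06-25 is disjoint → start new block.
2029-06-17 through 2029-06-21 overlaps/touches 2029-06-14 through 2029-06-25 → extend to 2029-06-14 through 2029-06-25.
2029-06-20 through 2029-06-22 overlaps/touches 2029-06-14 through 2029-06-25 → extend to 2029-06-14 through 2029-06-25.
2029-07-10 through 2029-07-13 is disjoint → start new block.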